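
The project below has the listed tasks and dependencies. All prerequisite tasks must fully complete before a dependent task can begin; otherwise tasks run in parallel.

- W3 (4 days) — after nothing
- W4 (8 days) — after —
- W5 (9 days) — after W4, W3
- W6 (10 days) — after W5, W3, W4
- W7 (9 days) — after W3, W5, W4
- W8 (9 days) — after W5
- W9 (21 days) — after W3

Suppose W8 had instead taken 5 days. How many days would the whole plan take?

27

The binding path is W4→W5→W6 = 8+9+10 = 27; finish at 27 days.
W8 is off the critical path — its longest chain is 26 days, giving 1 of slack.
No other chain overtakes it, so the finish is 27 days.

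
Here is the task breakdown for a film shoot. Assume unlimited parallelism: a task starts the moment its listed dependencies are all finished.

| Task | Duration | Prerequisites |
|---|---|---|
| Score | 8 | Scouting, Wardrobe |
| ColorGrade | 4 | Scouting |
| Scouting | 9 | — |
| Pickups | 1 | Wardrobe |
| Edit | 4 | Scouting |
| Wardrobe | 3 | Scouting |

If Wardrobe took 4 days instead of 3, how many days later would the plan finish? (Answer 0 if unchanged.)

As given, the longest chain is Scouting→Wardrobe→Score = 9+3+8 = 20, so the finish is 20 days.
Wardrobe lies on that path, so at 4 days the path becomes 21 days.
The critical path is still Scouting→Wardrobe→Score; finish is now 21 days.
Change in finish: 21 − 20 = +1 days.

1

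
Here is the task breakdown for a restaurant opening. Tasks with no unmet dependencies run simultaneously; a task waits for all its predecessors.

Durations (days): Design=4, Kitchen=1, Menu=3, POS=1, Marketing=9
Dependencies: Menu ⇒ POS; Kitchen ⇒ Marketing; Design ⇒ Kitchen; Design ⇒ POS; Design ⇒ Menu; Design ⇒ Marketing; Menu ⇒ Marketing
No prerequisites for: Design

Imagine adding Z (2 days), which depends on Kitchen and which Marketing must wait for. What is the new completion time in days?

16

Originally the schedule takes 16 days.
With Z inserted, Marketing now waits for max(Kitchen, Menu, Design, Z).
New critical path: Design→Kitchen→Z→Marketing = 4+1+2+9 = 16 ⇒ 16 days.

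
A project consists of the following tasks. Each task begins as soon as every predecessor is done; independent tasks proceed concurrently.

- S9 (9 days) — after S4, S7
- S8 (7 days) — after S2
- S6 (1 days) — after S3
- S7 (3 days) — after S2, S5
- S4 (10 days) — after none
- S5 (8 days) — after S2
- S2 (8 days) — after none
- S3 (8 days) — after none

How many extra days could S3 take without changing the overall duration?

19

Critical path: S2→S5→S7→S9 = 8+8+3+9 = 28, so the finish is 28 days.
The longest chain containing S3 totals 9 days.
So S3 can slip 27 − 8 = 19 days.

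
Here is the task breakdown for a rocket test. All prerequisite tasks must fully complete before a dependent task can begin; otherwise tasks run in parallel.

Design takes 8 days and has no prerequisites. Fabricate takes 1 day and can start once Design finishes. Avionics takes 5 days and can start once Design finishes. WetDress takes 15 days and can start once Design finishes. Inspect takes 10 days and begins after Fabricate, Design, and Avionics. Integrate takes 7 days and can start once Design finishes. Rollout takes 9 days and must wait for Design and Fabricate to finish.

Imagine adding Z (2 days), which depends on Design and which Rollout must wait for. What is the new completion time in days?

23

Originally the rocket test takes 23 days.
With Z inserted, Rollout now waits for max(Design, Fabricate, Z).
New critical path: Design→Avionics→Inspect = 8+5+10 = 23 ⇒ 23 days.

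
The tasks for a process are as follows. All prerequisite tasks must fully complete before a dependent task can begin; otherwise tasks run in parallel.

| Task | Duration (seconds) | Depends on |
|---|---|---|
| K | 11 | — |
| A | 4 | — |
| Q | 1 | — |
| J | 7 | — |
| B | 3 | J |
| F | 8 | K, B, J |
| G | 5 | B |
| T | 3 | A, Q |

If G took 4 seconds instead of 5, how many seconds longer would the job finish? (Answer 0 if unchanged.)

0

The binding path is K→F = 11+8 = 19; finish at 19 seconds.
G is off the critical path — its longest chain is 15 seconds, giving 4 of slack.
The critical path is still K→F; finish is now 19 seconds.
Change in finish: 19 − 19 = +0 seconds.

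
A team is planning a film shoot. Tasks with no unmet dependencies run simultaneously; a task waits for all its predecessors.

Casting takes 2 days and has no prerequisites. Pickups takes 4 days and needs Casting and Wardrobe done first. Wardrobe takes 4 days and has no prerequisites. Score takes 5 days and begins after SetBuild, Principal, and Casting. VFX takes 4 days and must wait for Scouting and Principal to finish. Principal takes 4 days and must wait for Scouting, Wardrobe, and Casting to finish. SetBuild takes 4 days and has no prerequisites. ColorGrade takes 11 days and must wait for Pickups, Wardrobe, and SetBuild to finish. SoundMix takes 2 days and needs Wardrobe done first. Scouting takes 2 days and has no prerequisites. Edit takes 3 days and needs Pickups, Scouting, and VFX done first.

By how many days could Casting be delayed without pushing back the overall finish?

2

The longest chain is Wardrobe→Pickups→ColorGrade = 4+4+11 = 19; overall finish 19 days.
Casting finishes as early as 2 and must finish by 4.
Float = 19 − 17 = 2.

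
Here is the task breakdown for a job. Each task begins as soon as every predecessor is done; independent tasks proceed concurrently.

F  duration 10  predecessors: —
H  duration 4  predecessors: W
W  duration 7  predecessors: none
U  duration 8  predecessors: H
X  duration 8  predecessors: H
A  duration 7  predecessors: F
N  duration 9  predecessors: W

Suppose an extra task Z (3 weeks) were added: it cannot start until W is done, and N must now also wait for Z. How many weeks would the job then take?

19

Originally the job takes 19 weeks.
With Z inserted, N now waits for max(W, Z).
New critical path: W→Z→N = 7+3+9 = 19 ⇒ 19 weeks.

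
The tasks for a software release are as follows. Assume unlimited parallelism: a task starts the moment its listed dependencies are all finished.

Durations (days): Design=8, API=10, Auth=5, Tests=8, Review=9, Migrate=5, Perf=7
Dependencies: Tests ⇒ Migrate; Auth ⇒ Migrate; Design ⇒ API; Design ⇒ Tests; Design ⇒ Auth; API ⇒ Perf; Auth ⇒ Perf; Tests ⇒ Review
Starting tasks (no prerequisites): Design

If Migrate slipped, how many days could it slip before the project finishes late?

Critical path: Design→API→Perf = 8+10+7 = 25, so the finish is 25 days.
Longest path through Migrate: 21 days (earliest finish 21, latest finish 25).
So Migrate can slip 25 − 21 = 4 days.

4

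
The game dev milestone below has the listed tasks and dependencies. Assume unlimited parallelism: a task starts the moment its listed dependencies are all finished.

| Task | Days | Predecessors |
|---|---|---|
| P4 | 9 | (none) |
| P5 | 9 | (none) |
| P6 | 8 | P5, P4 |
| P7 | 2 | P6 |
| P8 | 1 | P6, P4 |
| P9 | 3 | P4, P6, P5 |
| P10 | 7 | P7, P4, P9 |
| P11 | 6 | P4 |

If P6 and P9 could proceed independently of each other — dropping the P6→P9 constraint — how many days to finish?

26

With the dependency in place, P4→P6→P9→P10 = 9+8+3+7 = 27 sets the finish at 27 days.
Without P6→P9, P9's earliest start moves from 17 to 9.
After: P4→P6→P7→P10 = 9+8+2+7 = 26 → 26 days.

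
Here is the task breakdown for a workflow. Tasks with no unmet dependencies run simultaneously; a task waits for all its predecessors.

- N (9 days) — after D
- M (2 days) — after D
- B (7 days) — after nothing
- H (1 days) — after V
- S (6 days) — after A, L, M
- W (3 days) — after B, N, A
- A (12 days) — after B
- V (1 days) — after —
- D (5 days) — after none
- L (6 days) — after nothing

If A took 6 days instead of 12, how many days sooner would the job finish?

6

As given, the longest chain is B→A→S = 7+12+6 = 25, so the finish is 25 days.
Since A is critical, the -6 change carries straight to that chain (now 19 days).
No other chain overtakes it, so the finish is 19 days.
Change in finish: 19 − 25 = -6 days.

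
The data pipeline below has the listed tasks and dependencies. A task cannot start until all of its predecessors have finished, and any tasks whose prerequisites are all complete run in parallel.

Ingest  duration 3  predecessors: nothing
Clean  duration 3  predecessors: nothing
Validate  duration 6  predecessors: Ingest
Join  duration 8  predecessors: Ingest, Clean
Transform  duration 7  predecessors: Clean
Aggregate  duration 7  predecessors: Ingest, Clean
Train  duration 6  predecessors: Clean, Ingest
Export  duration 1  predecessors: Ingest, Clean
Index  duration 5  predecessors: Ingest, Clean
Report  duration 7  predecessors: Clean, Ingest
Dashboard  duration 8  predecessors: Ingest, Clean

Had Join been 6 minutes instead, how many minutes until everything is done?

Critical path before the change: Ingest→Join = 3+8 = 11 giving 11 minutes.
Join is on the critical path; changing it to 6 makes that path 9 minutes.
Now Ingest→Dashboard = 3+8 = 11 is longest, so the finish becomes 11 minutes.

11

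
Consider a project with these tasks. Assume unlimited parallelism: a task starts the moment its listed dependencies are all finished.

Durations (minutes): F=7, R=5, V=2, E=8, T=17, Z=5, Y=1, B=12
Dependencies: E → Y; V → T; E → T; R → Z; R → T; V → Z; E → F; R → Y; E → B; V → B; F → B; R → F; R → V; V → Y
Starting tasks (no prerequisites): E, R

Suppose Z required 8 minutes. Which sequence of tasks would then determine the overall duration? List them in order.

E, F, B

Actual critical path: E→F→B = 8+7+12 = 27 ⇒ 27 minutes.
The longest path through Z is only 12 minutes, so Z has float 15.
That remains the longest chain; total 27 minutes.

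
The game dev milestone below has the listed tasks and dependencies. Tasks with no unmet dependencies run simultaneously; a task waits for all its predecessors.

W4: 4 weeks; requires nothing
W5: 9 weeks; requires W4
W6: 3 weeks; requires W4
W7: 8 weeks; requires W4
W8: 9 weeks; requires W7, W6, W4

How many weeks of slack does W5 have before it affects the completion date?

8

W4→W7→W8 = 4+8+9 = 21 sets the makespan at 21 weeks.
The longest chain containing W5 totals 13 weeks.
So W5 can slip 21 − 13 = 8 weeks.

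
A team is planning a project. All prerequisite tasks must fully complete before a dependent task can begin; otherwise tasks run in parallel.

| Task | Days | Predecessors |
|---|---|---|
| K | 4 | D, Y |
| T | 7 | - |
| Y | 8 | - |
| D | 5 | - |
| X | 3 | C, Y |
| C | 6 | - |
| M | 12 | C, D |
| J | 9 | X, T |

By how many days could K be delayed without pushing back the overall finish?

The longest chain is Y→X→J = 8+3+9 = 20; overall finish 20 days.
Longest path through K: 12 days (earliest finish 12, latest finish 20).
So K can slip 20 − 12 = 8 days.

8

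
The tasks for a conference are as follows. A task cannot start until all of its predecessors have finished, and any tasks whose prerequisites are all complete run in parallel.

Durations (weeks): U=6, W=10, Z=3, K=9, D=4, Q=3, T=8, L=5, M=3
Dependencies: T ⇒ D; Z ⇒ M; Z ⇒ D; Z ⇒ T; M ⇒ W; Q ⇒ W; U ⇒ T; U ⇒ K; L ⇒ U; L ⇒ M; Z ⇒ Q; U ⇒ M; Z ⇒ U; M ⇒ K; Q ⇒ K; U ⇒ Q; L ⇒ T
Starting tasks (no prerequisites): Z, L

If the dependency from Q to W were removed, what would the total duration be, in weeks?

24

Original critical path: L→U→Q→W = 5+6+3+10 = 24 ⇒ 24 weeks.
Dropping Q→W doesn't change W's earliest start (14); another predecessor still binds.
The longest chain is now L→U→M→W = 5+6+3+10 = 24, so the schedule takes 24 weeks.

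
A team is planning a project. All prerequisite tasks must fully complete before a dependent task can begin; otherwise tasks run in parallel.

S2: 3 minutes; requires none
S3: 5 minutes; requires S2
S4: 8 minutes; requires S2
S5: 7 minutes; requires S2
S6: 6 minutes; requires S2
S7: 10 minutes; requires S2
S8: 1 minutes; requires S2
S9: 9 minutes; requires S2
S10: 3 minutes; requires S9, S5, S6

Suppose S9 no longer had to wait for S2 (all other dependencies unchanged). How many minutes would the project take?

13

Before: longest chain S2→S9→S10 = 3+9+3 = 15, finish 15.
Without S2→S9, S9's earliest start moves from 3 to 0.
The longest chain is now S2→S5→S10 = 3+7+3 = 13, so the project takes 13 minutes.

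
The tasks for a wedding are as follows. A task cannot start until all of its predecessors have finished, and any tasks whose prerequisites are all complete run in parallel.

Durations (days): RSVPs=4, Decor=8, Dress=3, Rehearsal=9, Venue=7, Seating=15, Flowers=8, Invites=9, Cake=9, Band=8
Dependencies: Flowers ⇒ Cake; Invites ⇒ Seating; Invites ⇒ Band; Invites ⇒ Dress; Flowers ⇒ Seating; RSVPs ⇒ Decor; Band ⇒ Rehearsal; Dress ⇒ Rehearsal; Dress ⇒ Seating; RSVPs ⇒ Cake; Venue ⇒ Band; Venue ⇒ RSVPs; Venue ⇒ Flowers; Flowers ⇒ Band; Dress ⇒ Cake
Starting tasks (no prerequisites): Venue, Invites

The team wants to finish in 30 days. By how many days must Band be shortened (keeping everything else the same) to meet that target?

2

Current finish: 32 days; target: 30.
Band is on every critical path, so each day cut from Band cuts the finish by one (this holds down to a finish of 30).
Need 32 − 30 = 2 days off Band → Band becomes 6 days, finish becomes 30.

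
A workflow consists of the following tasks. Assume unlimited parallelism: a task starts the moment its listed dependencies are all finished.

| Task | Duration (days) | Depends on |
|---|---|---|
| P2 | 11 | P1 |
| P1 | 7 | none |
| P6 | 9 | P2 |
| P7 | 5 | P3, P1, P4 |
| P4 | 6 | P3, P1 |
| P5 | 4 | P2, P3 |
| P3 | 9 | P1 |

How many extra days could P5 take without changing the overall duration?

The longest chain is P1→P2→P6 = 7+11+9 = 27; overall finish 27 days.
Longest path through P5: 22 days (earliest finish 22, latest finish 27).
Slack of P5 = 23 − 18 = 5 days.

5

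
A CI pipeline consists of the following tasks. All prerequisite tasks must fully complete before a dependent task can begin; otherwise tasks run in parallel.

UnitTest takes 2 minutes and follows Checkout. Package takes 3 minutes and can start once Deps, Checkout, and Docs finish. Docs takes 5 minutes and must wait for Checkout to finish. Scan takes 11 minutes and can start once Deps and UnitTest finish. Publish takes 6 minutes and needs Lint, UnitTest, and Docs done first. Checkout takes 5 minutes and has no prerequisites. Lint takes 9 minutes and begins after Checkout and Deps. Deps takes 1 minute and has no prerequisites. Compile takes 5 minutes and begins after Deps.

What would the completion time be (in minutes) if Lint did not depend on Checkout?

18

Before: longest chain Checkout→Lint→Publish = 5+9+6 = 20, finish 20.
Without Checkout→Lint, Lint's earliest start moves from 5 to 1.
New critical path: Checkout→UnitTest→Scan = 5+2+11 = 18 ⇒ 18 minutes.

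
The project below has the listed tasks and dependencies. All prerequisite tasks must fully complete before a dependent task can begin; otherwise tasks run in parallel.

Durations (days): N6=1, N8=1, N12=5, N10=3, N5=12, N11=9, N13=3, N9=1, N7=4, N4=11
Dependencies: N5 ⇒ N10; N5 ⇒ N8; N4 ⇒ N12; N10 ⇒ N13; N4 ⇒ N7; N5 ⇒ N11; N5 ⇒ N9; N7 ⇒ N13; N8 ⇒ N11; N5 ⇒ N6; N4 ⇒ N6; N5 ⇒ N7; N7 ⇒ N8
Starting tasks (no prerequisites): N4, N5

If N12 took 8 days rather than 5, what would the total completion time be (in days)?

26

The binding path is N5→N7→N8→N11 = 12+4+1+9 = 26; finish at 26 days.
N12 is off the critical path — its longest chain is 16 days, giving 10 of slack.
The critical path is still N5→N7→N8→N11; finish is now 26 days.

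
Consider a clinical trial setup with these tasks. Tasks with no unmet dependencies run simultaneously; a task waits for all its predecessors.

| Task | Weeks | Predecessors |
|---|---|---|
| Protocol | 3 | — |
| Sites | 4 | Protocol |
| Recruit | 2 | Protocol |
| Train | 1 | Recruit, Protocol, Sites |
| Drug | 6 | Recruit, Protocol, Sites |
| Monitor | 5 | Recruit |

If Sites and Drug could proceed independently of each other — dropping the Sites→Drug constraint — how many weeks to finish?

11

Before: longest chain Protocol→Sites→Drug = 3+4+6 = 13, finish 13.
Without Sites→Drug, Drug's earliest start moves from 7 to 5.
New critical path: Protocol→Recruit→Drug = 3+2+6 = 11 ⇒ 11 weeks.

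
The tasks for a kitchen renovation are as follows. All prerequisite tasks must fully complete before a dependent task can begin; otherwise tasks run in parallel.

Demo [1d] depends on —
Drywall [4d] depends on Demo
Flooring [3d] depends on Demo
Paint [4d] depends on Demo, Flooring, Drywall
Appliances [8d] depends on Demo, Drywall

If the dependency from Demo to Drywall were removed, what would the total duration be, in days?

12

Before: longest chain Demo→Drywall→Appliances = 1+4+8 = 13, finish 13.
Without Demo→Drywall, Drywall's earliest start moves from 1 to 0.
The longest chain is now Drywall→Appliances = 4+8 = 12, so the plan takes 12 days.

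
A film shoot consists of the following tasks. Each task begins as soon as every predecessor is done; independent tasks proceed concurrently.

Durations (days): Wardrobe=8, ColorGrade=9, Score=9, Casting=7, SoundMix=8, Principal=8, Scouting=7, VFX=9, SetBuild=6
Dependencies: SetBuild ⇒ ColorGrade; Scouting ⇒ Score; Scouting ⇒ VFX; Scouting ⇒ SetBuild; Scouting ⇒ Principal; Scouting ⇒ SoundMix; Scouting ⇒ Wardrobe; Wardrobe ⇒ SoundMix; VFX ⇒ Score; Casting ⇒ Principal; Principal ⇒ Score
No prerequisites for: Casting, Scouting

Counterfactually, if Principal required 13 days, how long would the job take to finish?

Critical path before the change: Scouting→VFX→Score = 7+9+9 = 25 giving 25 days.
Principal is off the critical path — its longest chain is 24 days, giving 1 of slack.
New critical path: Casting→Principal→Score = 7+13+9 = 29 ⇒ 29 days.

29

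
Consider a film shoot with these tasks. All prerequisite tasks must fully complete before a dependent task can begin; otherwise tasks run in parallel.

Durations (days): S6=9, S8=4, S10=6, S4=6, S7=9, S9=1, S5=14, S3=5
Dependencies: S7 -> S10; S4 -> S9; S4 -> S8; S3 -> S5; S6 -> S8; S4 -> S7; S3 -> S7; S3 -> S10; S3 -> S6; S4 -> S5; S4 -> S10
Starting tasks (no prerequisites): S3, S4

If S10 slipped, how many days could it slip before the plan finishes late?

0

Critical path: S4→S7→S10 = 6+9+6 = 21, so the finish is 21 days.
Longest path through S10: 21 days (earliest finish 21, latest finish 21).
So S10 can slip 21 − 21 = 0 days.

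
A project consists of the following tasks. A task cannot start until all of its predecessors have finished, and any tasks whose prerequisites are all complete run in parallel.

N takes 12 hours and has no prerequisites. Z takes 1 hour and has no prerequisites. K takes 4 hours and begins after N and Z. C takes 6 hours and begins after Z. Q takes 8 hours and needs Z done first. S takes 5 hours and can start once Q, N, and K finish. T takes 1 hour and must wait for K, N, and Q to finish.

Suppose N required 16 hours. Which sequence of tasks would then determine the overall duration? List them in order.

N, K, S

Actual critical path: N→K→S = 12+4+5 = 21 ⇒ 21 hours.
N lies on that path, so at 16 hours the path becomes 25 hours.
That remains the longest chain; total 25 hours.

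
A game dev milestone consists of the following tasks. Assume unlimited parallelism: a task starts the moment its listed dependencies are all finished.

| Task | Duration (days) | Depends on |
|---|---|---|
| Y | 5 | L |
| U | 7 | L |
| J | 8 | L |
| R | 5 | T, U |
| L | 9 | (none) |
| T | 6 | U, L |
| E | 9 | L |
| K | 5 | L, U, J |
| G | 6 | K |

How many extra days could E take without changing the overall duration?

L→J→K→G = 9+8+5+6 = 28 sets the makespan at 28 days.
Longest path through E: 18 days (earliest finish 18, latest finish 28).
Float = 28 − 18 = 10.

10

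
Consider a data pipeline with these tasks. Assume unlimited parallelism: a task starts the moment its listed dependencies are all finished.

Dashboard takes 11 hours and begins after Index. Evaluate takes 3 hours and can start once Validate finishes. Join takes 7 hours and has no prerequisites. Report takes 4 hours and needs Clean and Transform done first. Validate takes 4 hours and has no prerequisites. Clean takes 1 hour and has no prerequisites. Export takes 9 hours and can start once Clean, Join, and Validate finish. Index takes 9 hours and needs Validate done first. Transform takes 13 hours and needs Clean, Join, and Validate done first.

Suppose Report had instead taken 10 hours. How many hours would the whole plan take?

30

Baseline: Join→Transform→Report = 7+13+4 = 24 → 24 hours.
Report lies on that path, so at 10 hours the path becomes 30 hours.
The critical path is still Join→Transform→Report; finish is now 30 hours.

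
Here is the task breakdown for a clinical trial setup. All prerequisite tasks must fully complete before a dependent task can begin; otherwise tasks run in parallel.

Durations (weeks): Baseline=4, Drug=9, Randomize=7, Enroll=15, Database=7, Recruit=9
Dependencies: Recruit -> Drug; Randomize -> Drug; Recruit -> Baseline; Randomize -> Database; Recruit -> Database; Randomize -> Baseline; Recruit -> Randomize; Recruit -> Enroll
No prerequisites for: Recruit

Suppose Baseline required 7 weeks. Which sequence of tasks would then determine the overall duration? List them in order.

Recruit, Randomize, Drug

The binding path is Recruit→Randomize→Drug = 9+7+9 = 25; finish at 25 weeks.
Baseline has 5 weeks of float (longest path through it is 20).
No other chain overtakes it, so the finish is 25 weeks.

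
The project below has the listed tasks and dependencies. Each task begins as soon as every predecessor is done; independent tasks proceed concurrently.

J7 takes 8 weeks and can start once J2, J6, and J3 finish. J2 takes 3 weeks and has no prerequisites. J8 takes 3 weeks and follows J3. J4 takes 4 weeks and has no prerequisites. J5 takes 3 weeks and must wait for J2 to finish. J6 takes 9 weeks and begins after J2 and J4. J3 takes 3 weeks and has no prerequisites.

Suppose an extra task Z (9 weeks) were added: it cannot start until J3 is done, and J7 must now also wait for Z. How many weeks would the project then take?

21

Originally the project takes 21 weeks.
With Z inserted, J7 now waits for max(J2, J6, J3, Z).
New critical path: J4→J6→J7 = 4+9+8 = 21 ⇒ 21 weeks.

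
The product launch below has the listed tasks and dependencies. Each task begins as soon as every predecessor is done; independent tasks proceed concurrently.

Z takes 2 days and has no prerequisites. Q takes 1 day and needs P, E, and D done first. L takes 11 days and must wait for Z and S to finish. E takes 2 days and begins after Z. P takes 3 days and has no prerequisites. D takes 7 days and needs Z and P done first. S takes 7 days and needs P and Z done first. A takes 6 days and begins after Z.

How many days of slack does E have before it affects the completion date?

16

P→S→L = 3+7+11 = 21 sets the makespan at 21 days.
The longest chain containing E totals 5 days.
Slack of E = 18 − 2 = 16 days.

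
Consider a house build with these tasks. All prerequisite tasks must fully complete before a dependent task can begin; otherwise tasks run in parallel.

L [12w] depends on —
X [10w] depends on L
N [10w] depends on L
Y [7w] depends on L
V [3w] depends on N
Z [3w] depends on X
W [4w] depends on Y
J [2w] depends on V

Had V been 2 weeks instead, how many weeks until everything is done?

As given, the longest chain is L→N→V→J = 12+10+3+2 = 27, so the finish is 27 weeks.
Since V is critical, the -1 change carries straight to that chain (now 26 weeks).
That remains the longest chain; total 26 weeks.

26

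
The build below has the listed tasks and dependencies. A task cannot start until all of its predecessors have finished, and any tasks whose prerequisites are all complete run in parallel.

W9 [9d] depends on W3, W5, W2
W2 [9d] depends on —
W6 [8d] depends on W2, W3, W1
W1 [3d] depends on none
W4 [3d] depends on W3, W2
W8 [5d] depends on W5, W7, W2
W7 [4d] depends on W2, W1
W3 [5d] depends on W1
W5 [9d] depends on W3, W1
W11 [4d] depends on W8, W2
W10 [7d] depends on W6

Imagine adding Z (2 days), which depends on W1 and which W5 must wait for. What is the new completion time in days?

Originally the job takes 26 days.
With Z inserted, W5 now waits for max(W3, W1, Z).
New critical path: W1→W3→W5→W8→W11 = 3+5+9+5+4 = 26 ⇒ 26 days.

26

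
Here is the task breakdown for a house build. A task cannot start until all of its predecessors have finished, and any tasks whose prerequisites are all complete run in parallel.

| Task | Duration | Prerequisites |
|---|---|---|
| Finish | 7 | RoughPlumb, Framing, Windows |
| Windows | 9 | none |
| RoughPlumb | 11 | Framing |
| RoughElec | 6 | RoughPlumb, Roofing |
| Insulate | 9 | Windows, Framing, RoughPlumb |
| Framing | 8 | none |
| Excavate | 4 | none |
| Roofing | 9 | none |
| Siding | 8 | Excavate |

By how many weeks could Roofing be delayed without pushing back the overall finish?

13

Critical path: Framing→RoughPlumb→Insulate = 8+11+9 = 28, so the finish is 28 weeks.
The longest chain containing Roofing totals 15 weeks.
So Roofing can slip 22 − 9 = 13 weeks.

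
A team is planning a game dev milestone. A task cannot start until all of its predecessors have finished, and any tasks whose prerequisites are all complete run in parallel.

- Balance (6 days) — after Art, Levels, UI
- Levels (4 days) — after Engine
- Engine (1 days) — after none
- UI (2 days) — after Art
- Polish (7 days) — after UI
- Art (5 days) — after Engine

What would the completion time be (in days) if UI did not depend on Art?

Original critical path: Engine→Art→UI→Polish = 1+5+2+7 = 15 ⇒ 15 days.
Without Art→UI, UI's earliest start moves from 6 to 0.
The longest chain is now Engine→Art→Balance = 1+5+6 = 12, so the plan takes 12 days.

12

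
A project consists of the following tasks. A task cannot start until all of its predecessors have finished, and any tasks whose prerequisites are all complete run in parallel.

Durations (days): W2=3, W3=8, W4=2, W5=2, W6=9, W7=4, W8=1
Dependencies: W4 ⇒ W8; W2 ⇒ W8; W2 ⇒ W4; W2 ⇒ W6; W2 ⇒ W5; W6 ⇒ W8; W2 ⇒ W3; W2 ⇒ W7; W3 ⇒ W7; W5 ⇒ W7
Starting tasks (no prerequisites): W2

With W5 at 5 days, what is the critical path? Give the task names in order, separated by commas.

W2, W3, W7

Actual critical path: W2→W3→W7 = 3+8+4 = 15 ⇒ 15 days.
The longest path through W5 is only 9 days, so W5 has float 6.
The critical path is still W2→W3→W7; finish is now 15 days.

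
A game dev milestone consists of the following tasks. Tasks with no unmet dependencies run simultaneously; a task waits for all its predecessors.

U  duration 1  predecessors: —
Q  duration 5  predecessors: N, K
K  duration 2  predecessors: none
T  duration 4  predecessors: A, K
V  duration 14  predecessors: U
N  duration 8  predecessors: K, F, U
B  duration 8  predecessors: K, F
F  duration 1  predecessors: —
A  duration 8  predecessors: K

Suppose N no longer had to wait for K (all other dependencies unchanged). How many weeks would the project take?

Original critical path: K→N→Q = 2+8+5 = 15 ⇒ 15 weeks.
Without K→N, N's earliest start moves from 2 to 1.
After: U→V = 1+14 = 15 → 15 weeks.

15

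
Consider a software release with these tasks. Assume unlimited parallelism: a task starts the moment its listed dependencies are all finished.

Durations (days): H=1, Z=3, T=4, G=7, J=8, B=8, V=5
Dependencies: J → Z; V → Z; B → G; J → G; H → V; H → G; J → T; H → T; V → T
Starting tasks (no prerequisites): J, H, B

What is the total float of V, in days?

5

J→G = 8+7 = 15 sets the makespan at 15 days.
Longest path through V: 10 days (earliest finish 6, latest finish 11).
Slack of V = 6 − 1 = 5 days.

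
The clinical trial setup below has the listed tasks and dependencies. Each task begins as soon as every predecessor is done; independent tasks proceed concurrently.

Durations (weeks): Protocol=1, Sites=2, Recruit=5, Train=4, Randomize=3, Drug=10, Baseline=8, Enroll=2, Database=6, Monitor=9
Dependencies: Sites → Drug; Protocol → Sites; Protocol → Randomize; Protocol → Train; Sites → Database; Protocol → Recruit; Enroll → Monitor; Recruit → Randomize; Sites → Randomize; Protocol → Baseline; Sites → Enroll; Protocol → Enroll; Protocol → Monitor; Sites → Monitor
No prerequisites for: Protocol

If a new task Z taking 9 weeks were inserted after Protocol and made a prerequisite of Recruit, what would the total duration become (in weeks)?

Originally the clinical trial setup takes 14 weeks.
With Z inserted, Recruit now waits for max(Protocol, Z).
New critical path: Protocol→Z→Recruit→Randomize = 1+9+5+3 = 18 ⇒ 18 weeks.

18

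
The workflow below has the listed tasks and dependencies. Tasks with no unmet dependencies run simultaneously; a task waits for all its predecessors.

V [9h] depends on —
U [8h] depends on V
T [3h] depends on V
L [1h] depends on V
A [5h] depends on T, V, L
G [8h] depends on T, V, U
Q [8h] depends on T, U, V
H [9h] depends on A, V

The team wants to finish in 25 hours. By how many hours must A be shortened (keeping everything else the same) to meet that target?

Current finish: 26 hours; target: 25.
A is on every critical path, so each hour cut from A cuts the finish by one (this holds down to a finish of 25).
Need 26 − 25 = 1 hour off A → A becomes 4 hours, finish becomes 25.

1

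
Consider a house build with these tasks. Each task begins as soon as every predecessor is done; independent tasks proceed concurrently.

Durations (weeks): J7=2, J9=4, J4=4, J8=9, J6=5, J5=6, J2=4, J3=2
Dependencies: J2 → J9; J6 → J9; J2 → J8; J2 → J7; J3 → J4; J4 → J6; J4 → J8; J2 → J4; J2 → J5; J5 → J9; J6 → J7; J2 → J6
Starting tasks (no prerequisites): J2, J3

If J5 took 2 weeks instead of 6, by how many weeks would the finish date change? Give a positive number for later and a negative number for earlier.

0

The binding path is J2→J4→J6→J9 = 4+4+5+4 = 17; finish at 17 weeks.
J5 is off the critical path — its longest chain is 14 weeks, giving 3 of slack.
That remains the longest chain; total 17 weeks.
Change in finish: 17 − 17 = +0 weeks.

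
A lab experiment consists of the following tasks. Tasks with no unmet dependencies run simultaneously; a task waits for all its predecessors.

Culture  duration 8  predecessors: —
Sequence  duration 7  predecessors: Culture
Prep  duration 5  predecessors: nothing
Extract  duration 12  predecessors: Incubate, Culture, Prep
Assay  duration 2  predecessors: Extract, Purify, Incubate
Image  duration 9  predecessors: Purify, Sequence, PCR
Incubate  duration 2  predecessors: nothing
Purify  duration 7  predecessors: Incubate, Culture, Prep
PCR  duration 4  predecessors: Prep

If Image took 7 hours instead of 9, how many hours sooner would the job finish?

2

The binding path is Culture→Sequence→Image = 8+7+9 = 24; finish at 24 hours.
Image lies on that path, so at 7 hours the path becomes 22 hours.
The binding chain switches to Culture→Extract→Assay = 8+12+2 = 22; finish 22 hours.
Change in finish: 22 − 24 = -2 hours.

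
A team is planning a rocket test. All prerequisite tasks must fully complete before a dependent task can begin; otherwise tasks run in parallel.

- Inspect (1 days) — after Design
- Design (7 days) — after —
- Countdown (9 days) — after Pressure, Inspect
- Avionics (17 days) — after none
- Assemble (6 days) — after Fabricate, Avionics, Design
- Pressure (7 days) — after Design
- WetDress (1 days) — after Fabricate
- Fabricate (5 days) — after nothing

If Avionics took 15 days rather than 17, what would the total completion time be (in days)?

Actual critical path: Avionics→Assemble = 17+6 = 23 ⇒ 23 days.
Avionics lies on that path, so at 15 days the path becomes 21 days.
Now Design→Pressure→Countdown = 7+7+9 = 23 is longest, so the finish becomes 23 days.

23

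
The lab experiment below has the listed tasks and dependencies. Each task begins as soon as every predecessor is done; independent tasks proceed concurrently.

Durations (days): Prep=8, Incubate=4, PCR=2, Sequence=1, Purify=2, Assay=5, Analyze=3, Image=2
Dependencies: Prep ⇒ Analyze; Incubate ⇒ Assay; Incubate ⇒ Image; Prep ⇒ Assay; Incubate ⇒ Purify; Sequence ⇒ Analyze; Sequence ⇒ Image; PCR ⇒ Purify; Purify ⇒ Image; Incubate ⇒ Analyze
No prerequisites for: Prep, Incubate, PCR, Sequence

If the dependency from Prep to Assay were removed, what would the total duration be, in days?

11

Before: longest chain Prep→Assay = 8+5 = 13, finish 13.
Without Prep→Assay, Assay's earliest start moves from 8 to 4.
New critical path: Prep→Analyze = 8+3 = 11 ⇒ 11 days.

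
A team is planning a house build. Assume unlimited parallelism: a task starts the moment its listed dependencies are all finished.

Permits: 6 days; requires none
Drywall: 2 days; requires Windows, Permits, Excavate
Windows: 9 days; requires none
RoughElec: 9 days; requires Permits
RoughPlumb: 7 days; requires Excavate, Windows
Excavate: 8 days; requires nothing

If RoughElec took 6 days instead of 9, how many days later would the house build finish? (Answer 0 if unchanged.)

Critical path before the change: Windows→RoughPlumb = 9+7 = 16 giving 16 days.
RoughElec has 1 day of float (longest path through it is 15).
No other chain overtakes it, so the finish is 16 days.
Change in finish: 16 − 16 = +0 days.

0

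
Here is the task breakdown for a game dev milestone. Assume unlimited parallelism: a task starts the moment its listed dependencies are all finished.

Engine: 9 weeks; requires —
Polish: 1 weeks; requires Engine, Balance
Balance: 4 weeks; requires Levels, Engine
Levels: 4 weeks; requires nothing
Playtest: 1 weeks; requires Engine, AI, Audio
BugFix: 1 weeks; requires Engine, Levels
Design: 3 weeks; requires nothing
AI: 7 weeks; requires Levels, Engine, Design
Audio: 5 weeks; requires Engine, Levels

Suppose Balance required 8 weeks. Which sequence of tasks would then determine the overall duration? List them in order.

The binding path is Engine→AI→Playtest = 9+7+1 = 17; finish at 17 weeks.
Balance has 3 weeks of float (longest path through it is 14).
The binding chain switches to Engine→Balance→Polish = 9+8+1 = 18; finish 18 weeks.

Engine, Balance, Polish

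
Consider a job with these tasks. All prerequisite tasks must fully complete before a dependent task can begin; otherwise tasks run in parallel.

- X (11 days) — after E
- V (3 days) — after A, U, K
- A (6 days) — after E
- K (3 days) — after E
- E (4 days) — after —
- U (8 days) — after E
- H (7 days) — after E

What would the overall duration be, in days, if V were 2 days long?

Actual critical path: E→U→V = 4+8+3 = 15 ⇒ 15 days.
V is on the critical path; changing it to 2 makes that path 14 days.
Now E→X = 4+11 = 15 is longest, so the finish becomes 15 days.

15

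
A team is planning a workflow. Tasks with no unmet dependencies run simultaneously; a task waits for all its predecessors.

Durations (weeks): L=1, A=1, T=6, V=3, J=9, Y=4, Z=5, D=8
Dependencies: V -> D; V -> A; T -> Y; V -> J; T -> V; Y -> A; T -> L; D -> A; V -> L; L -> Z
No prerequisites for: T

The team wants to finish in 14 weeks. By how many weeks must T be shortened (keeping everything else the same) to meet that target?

Current finish: 18 weeks; target: 14.
T is on every critical path, so each week cut from T cuts the finish by one (this holds down to a finish of 13).
Need 18 − 14 = 4 weeks off T → T becomes 2 weeks, finish becomes 14.

4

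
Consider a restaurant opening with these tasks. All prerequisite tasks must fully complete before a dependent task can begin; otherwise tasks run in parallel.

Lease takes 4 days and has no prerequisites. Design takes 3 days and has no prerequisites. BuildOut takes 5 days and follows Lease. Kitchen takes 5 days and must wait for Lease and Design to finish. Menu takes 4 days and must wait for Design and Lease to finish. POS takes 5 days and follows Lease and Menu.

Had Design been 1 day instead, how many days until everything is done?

Critical path before the change: Lease→Menu→POS = 4+4+5 = 13 giving 13 days.
Design has 1 day of float (longest path through it is 12).
No other chain overtakes it, so the finish is 13 days.

13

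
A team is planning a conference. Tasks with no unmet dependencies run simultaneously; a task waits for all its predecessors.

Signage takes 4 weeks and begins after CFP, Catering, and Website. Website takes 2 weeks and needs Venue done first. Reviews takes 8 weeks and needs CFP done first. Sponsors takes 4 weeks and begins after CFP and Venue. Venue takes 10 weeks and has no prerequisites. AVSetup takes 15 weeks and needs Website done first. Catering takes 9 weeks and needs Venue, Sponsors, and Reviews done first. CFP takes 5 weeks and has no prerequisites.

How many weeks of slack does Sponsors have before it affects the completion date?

0

Critical path: Venue→Sponsors→Catering→Signage = 10+4+9+4 = 27, so the finish is 27 weeks.
The longest chain containing Sponsors totals 27 weeks.
So Sponsors can slip 14 − 14 = 0 weeks.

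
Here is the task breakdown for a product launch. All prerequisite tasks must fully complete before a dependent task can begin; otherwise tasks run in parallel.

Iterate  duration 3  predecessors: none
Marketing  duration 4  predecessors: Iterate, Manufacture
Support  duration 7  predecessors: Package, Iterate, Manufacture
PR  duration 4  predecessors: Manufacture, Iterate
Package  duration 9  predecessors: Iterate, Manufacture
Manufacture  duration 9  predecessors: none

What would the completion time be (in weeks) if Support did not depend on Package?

Original critical path: Manufacture→Package→Support = 9+9+7 = 25 ⇒ 25 weeks.
Without Package→Support, Support's earliest start moves from 18 to 9.
The longest chain is now Manufacture→Package = 9+9 = 18, so the job takes 18 weeks.

18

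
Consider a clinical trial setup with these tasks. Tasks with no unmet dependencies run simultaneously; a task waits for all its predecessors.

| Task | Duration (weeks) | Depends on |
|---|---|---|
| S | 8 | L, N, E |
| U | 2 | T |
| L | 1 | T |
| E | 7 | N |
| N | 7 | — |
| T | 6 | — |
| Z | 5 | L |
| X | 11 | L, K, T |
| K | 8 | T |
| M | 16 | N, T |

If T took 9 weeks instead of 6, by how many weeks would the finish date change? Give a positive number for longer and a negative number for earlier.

Critical path before the change: T→K→X = 6+8+11 = 25 giving 25 weeks.
T lies on that path, so at 9 weeks the path becomes 28 weeks.
That remains the longest chain; total 28 weeks.
Change in finish: 28 − 25 = +3 weeks.

3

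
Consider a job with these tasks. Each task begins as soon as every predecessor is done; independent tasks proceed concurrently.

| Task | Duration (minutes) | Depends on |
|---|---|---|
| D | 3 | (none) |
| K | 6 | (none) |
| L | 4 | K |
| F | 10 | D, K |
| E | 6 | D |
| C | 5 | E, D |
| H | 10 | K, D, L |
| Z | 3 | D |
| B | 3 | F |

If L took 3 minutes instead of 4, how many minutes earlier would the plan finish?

1

As given, the longest chain is K→L→H = 6+4+10 = 20, so the finish is 20 minutes.
L lies on that path, so at 3 minutes the path becomes 19 minutes.
That remains the longest chain; total 19 minutes.
Change in finish: 19 − 20 = -1 minutes.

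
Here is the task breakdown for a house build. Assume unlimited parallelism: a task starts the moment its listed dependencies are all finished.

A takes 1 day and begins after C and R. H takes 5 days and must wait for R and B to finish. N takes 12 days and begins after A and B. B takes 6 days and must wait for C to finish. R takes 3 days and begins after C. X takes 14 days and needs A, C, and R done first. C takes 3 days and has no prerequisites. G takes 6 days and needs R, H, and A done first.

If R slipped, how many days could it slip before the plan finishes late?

The longest chain is C→R→A→X = 3+3+1+14 = 21; overall finish 21 days.
R finishes as early as 6 and must finish by 6.
Float = 21 − 21 = 0.

0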